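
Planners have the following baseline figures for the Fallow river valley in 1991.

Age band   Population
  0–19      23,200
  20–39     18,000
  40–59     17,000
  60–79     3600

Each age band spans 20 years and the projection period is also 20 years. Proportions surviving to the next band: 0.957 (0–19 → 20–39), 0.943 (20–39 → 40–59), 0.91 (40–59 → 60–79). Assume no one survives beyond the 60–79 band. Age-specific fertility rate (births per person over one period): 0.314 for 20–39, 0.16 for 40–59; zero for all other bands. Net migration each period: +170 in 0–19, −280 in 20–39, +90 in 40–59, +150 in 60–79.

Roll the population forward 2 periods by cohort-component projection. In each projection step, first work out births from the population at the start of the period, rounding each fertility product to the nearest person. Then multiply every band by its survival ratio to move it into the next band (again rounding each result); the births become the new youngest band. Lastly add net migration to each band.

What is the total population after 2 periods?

54119

After projecting period 1:
Births: 18000 * 0.314 = 5652  |  17000 * 0.16 = 2720 — total 8372
20–39: 23200 * 0.957 = 22202
40–59: 18000 * 0.943 = 16974
60–79: 17000 * 0.91 = 15470
Net migration: 0–19 + 170 → 8542; 20–39 − 280 → 21922; 40–59 + 90 → 17064; 60–79 + 150 → 15620
Population now: 0–19=8542, 20–39=21922, 40–59=17064, 60–79=15620
After projecting period 2:
Births: 21922 * 0.314 = 6884  |  17064 * 0.16 = 2730 — total 9614
20–39: 8542 * 0.957 = 8175
40–59: 21922 * 0.943 = 20672
60–79: 17064 * 0.91 = 15528
Net migration: 0–19 + 170 → 9784; 20–39 − 280 → 7895; 40–59 + 90 → 20762; 60–79 + 150 → 15678
Population now: 0–19=9784, 20–39=7895, 40–59=20762, 60–79=15678
Total after period 2: 9784 + 7895 + 20762 + 15678 = 54119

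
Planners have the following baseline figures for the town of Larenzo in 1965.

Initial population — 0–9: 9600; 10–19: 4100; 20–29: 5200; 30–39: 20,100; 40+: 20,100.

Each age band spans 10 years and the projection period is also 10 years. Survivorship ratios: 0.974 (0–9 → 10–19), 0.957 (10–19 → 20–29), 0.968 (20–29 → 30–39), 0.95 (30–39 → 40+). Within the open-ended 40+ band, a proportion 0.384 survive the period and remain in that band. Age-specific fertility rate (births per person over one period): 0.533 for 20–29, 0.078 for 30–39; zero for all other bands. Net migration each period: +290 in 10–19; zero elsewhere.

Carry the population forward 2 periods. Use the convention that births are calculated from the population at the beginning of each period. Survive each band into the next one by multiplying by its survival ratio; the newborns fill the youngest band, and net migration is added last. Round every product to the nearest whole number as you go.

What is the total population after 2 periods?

— Period 1 —
Births: 5200 * 0.533 = 2772, 20100 * 0.078 = 1568 — total 4340
10–19: 9600 * 0.974 = 9350
20–29: 4100 * 0.957 = 3924
30–39: 5200 * 0.968 = 5034
40+: 20100 * 0.95 + 20100 * 0.384 = 19095 + 7718 = 26813
Net migration: 10–19 + 290 → 9640
Population now: 0–9=4340, 10–19=9640, 20–29=3924, 30–39=5034, 40+=26813
— Period 2 —
Births: 3924 * 0.533 = 2091, 5034 * 0.078 = 393 — total 2484
10–19: 4340 * 0.974 = 4227
20–29: 9640 * 0.957 = 9225
30–39: 3924 * 0.968 = 3798
40+: 5034 * 0.95 + 26813 * 0.384 = 4782 + 10296 = 15078
Net migration: 10–19 + 290 → 4517
Population now: 0–9=2484, 10–19=4517, 20–29=9225, 30–39=3798, 40+=15078
Total after period 2: 2484 + 4517 + 9225 + 3798 + 15078 = 35102

35102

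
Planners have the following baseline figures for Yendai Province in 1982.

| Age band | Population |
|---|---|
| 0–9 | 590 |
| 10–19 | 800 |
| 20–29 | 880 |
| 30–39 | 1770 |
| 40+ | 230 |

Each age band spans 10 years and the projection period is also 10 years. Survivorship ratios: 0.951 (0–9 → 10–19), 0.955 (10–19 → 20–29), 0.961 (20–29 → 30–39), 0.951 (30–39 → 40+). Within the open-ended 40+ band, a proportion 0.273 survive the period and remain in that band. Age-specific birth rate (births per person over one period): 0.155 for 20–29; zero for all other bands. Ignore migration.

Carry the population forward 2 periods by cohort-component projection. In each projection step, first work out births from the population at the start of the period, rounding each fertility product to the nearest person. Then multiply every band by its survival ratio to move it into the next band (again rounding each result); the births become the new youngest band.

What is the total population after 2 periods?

2799

After projecting period 1:
Births: 880 × 0.155 = 136
10–19: 590 × 0.951 = 561
20–29: 800 × 0.955 = 764
30–39: 880 × 0.961 = 846
40+: 1770 × 0.951 + 230 × 0.273 = 1683 + 63 = 1746
Population now: 0–9=136, 10–19=561, 20–29=764, 30–39=846, 40+=1746
After projecting period 2:
Births: 764 × 0.155 = 118
10–19: 136 × 0.951 = 129
20–29: 561 × 0.955 = 536
30–39: 764 × 0.961 = 734
40+: 846 × 0.951 + 1746 × 0.273 = 805 + 477 = 1282
Population now: 0–9=118, 10–19=129, 20–29=536, 30–39=734, 40+=1282
Total after period 2: 118 + 129 + 536 + 734 + 1282 = 2799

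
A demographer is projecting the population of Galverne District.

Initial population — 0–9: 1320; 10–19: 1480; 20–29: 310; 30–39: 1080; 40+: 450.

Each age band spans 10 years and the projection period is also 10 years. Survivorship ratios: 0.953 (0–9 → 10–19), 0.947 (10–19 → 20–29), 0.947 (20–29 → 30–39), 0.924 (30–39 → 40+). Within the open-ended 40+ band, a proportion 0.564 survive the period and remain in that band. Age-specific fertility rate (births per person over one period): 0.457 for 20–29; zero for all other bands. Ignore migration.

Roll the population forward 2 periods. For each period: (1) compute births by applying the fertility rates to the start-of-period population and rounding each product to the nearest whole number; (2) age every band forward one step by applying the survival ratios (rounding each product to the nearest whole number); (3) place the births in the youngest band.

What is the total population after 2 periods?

4273

Period 1:
Births: 310 × 0.457 = 142
10–19: 1320 × 0.953 = 1258
20–29: 1480 × 0.947 = 1402
30–39: 310 × 0.947 = 294
40+: 1080 × 0.924 + 450 × 0.564 = 998 + 254 = 1252
Population now: 0–9=142, 10–19=1258, 20–29=1402, 30–39=294, 40+=1252
Period 2:
Births: 1402 × 0.457 = 641
10–19: 142 × 0.953 = 135
20–29: 1258 × 0.947 = 1191
30–39: 1402 × 0.947 = 1328
40+: 294 × 0.924 + 1252 × 0.564 = 272 + 706 = 978
Population now: 0–9=641, 10–19=135, 20–29=1191, 30–39=1328, 40+=978
Total after period 2: 641 + 135 + 1191 + 1328 + 978 = 4273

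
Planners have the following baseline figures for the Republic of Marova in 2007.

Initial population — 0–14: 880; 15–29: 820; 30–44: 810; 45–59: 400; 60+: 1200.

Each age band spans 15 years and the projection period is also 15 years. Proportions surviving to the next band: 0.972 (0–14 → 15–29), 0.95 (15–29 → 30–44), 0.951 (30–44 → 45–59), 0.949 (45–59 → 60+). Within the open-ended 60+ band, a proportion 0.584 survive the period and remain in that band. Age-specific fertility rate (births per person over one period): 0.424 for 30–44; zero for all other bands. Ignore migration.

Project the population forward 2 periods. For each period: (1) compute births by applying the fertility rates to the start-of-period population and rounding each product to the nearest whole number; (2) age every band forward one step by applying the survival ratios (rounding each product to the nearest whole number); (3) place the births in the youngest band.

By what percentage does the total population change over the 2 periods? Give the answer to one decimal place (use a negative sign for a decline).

— Period 1 —
Births: 810 * 0.424 = 343
15–29: 880 * 0.972 = 855
30–44: 820 * 0.95 = 779
45–59: 810 * 0.951 = 770
60+: 400 * 0.949 + 1200 * 0.584 = 380 + 701 = 1081
→ [343, 855, 779, 770, 1081]
— Period 2 —
Births: 779 * 0.424 = 330
15–29: 343 * 0.972 = 333
30–44: 855 * 0.95 = 812
45–59: 779 * 0.951 = 741
60+: 770 * 0.949 + 1081 * 0.584 = 731 + 631 = 1362
→ [330, 333, 812, 741, 1362]
Total: 4110 → 3578; change = -532; percentage change = -12.9%

-12.9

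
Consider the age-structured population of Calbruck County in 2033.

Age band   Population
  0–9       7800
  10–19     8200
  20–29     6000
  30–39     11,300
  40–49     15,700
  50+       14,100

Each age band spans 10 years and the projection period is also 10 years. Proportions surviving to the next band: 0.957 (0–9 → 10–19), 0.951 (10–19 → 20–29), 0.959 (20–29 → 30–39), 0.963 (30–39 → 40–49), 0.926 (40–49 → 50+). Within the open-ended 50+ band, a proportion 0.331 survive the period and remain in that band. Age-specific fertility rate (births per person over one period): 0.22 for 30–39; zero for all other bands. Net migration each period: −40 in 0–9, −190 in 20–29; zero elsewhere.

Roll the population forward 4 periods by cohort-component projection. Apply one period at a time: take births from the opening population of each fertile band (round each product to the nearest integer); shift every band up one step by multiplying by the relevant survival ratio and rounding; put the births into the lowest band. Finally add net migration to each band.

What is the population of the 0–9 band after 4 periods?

(Bands numbered youngest = 1 to oldest = 6.)
After projecting period 1:
Births: 11300 × 0.22 = 2486
Band 2: 7800 × 0.957 = 7465
Band 3: 8200 × 0.951 = 7798
Band 4: 6000 × 0.959 = 5754
Band 5: 11300 × 0.963 = 10882
Band 6: 15700 × 0.926 + 14100 × 0.331 = 14538 + 4667 = 19205
Net migration: Band 1 − 40 → 2446; Band 3 − 190 → 7608
End of period: [2446, 7465, 7608, 5754, 10882, 19205]
After projecting period 2:
Births: 5754 × 0.22 = 1266
Band 2: 2446 × 0.957 = 2341
Band 3: 7465 × 0.951 = 7099
Band 4: 7608 × 0.959 = 7296
Band 5: 5754 × 0.963 = 5541
Band 6: 10882 × 0.926 + 19205 × 0.331 = 10077 + 6357 = 16434
Net migration: Band 1 − 40 → 1226; Band 3 − 190 → 6909
End of period: [1226, 2341, 6909, 7296, 5541, 16434]
After projecting period 3:
Births: 7296 × 0.22 = 1605
Band 2: 1226 × 0.957 = 1173
Band 3: 2341 × 0.951 = 2226
Band 4: 6909 × 0.959 = 6626
Band 5: 7296 × 0.963 = 7026
Band 6: 5541 × 0.926 + 16434 × 0.331 = 5131 + 5440 = 10571
Net migration: Band 1 − 40 → 1565; Band 3 − 190 → 2036
End of period: [1565, 1173, 2036, 6626, 7026, 10571]
After projecting period 4:
Births: 6626 × 0.22 = 1458
Band 2: 1565 × 0.957 = 1498
Band 3: 1173 × 0.951 = 1116
Band 4: 2036 × 0.959 = 1953
Band 5: 6626 × 0.963 = 6381
Band 6: 7026 × 0.926 + 10571 × 0.331 = 6506 + 3499 = 10005
Net migration: Band 1 − 40 → 1418; Band 3 − 190 → 926
End of period: [1418, 1498, 926, 1953, 6381, 10005]

1418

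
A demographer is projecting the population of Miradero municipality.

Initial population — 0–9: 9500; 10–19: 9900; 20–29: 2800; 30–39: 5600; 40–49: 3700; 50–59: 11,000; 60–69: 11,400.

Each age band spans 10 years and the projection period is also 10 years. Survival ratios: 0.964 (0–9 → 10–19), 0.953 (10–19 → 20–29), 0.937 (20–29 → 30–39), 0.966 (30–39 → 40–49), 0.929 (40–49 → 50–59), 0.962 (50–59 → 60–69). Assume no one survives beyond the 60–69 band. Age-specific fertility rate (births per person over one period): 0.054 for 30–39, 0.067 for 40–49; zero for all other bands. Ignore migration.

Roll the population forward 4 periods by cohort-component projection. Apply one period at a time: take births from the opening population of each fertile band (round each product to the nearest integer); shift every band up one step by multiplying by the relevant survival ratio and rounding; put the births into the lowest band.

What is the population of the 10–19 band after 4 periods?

Period 1.
Births: 5600 × 0.054 = 302  |  3700 × 0.067 = 248 → 550
10–19: 9500 × 0.964 = 9158
20–29: 9900 × 0.953 = 9435
30–39: 2800 × 0.937 = 2624
40–49: 5600 × 0.966 = 5410
50–59: 3700 × 0.929 = 3437
60–69: 11000 × 0.962 = 10582
Population now: 0–9=550, 10–19=9158, 20–29=9435, 30–39=2624, 40–49=5410, 50–59=3437, 60–69=10582
Period 2.
Births: 2624 × 0.054 = 142  |  5410 × 0.067 = 362 → 504
10–19: 550 × 0.964 = 530
20–29: 9158 × 0.953 = 8728
30–39: 9435 × 0.937 = 8841
40–49: 2624 × 0.966 = 2535
50–59: 5410 × 0.929 = 5026
60–69: 3437 × 0.962 = 3306
Population now: 0–9=504, 10–19=530, 20–29=8728, 30–39=8841, 40–49=2535, 50–59=5026, 60–69=3306
Period 3.
Births: 8841 × 0.054 = 477  |  2535 × 0.067 = 170 → 647
10–19: 504 × 0.964 = 486
20–29: 530 × 0.953 = 505
30–39: 8728 × 0.937 = 8178
40–49: 8841 × 0.966 = 8540
50–59: 2535 × 0.929 = 2355
60–69: 5026 × 0.962 = 4835
Population now: 0–9=647, 10–19=486, 20–29=505, 30–39=8178, 40–49=8540, 50–59=2355, 60–69=4835
Period 4.
Births: 8178 × 0.054 = 442  |  8540 × 0.067 = 572 → 1014
10–19: 647 × 0.964 = 624
20–29: 486 × 0.953 = 463
30–39: 505 × 0.937 = 473
40–49: 8178 × 0.966 = 7900
50–59: 8540 × 0.929 = 7934
60–69: 2355 × 0.962 = 2266
Population now: 0–9=1014, 10–19=624, 20–29=463, 30–39=473, 40–49=7900, 50–59=7934, 60–69=2266

624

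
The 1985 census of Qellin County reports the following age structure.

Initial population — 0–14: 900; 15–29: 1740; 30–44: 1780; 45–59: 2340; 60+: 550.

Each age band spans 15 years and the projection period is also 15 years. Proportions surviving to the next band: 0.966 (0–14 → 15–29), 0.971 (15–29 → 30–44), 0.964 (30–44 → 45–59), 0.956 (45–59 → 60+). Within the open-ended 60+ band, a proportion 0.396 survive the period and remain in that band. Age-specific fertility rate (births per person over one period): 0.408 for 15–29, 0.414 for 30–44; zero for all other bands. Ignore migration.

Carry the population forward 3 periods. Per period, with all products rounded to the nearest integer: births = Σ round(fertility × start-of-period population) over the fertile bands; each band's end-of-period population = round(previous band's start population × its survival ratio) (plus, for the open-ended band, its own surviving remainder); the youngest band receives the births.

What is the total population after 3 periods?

Numbering the groups 1..5 from youngest to oldest:
Period 1.
Births: 1740 * 0.408 = 710, 1780 * 0.414 = 737 — total 1447
Group 2: 900 * 0.966 = 869
Group 3: 1740 * 0.971 = 1690
Group 4: 1780 * 0.964 = 1716
Group 5: 2340 * 0.956 + 550 * 0.396 = 2237 + 218 = 2455
Giving 1447 / 869 / 1690 / 1716 / 2455.
Period 2.
Births: 869 * 0.408 = 355, 1690 * 0.414 = 700 — total 1055
Group 2: 1447 * 0.966 = 1398
Group 3: 869 * 0.971 = 844
Group 4: 1690 * 0.964 = 1629
Group 5: 1716 * 0.956 + 2455 * 0.396 = 1640 + 972 = 2612
Giving 1055 / 1398 / 844 / 1629 / 2612.
Period 3.
Births: 1398 * 0.408 = 570, 844 * 0.414 = 349 — total 919
Group 2: 1055 * 0.966 = 1019
Group 3: 1398 * 0.971 = 1357
Group 4: 844 * 0.964 = 814
Group 5: 1629 * 0.956 + 2612 * 0.396 = 1557 + 1034 = 2591
Giving 919 / 1019 / 1357 / 814 / 2591.
Total after period 3: 919 + 1019 + 1357 + 814 + 2591 = 6700

6700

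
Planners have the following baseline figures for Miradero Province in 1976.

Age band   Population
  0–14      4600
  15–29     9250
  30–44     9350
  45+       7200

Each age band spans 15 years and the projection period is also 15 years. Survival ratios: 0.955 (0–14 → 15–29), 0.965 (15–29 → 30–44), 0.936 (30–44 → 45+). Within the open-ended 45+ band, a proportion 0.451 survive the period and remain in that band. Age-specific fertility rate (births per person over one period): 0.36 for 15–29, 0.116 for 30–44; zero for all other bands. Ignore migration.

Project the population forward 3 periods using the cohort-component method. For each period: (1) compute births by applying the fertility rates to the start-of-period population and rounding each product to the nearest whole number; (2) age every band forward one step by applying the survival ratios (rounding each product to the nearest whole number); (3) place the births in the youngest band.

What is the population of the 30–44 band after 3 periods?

After projecting period 1:
Births: 9250 × 0.36 = 3330 ; 9350 × 0.116 = 1085 ⇒ total 4415
15–29: 4600 × 0.955 = 4393
30–44: 9250 × 0.965 = 8926
45+: 9350 × 0.936 + 7200 × 0.451 = 8752 + 3247 = 11999
Population now: 0–14=4415, 15–29=4393, 30–44=8926, 45+=11999
After projecting period 2:
Births: 4393 × 0.36 = 1581 ; 8926 × 0.116 = 1035 ⇒ total 2616
15–29: 4415 × 0.955 = 4216
30–44: 4393 × 0.965 = 4239
45+: 8926 × 0.936 + 11999 × 0.451 = 8355 + 5412 = 13767
Population now: 0–14=2616, 15–29=4216, 30–44=4239, 45+=13767
After projecting period 3:
Births: 4216 × 0.36 = 1518 ; 4239 × 0.116 = 492 ⇒ total 2010
15–29: 2616 × 0.955 = 2498
30–44: 4216 × 0.965 = 4068
45+: 4239 × 0.936 + 13767 × 0.451 = 3968 + 6209 = 10177
Population now: 0–14=2010, 15–29=2498, 30–44=4068, 45+=10177

4068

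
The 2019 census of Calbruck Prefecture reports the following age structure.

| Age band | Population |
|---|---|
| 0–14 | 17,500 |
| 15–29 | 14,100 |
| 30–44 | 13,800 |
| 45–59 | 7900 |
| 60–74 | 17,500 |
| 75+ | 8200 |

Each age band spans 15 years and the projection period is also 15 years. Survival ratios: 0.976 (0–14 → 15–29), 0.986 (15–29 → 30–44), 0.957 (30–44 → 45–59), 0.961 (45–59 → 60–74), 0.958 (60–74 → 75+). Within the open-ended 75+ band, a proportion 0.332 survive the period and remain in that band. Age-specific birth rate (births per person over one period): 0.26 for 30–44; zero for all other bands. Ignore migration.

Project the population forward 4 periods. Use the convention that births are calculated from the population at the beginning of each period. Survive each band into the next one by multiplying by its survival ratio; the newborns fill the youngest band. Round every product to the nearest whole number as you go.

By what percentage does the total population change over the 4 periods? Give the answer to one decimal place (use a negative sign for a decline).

-42.7

[period 1]
Births: 13800 * 0.26 = 3588
15–29: 17500 * 0.976 = 17080
30–44: 14100 * 0.986 = 13903
45–59: 13800 * 0.957 = 13207
60–74: 7900 * 0.961 = 7592
75+: 17500 * 0.958 + 8200 * 0.332 = 16765 + 2722 = 19487
Giving 3588 / 17080 / 13903 / 13207 / 7592 / 19487.
[period 2]
Births: 13903 * 0.26 = 3615
15–29: 3588 * 0.976 = 3502
30–44: 17080 * 0.986 = 16841
45–59: 13903 * 0.957 = 13305
60–74: 13207 * 0.961 = 12692
75+: 7592 * 0.958 + 19487 * 0.332 = 7273 + 6470 = 13743
Giving 3615 / 3502 / 16841 / 13305 / 12692 / 13743.
[period 3]
Births: 16841 * 0.26 = 4379
15–29: 3615 * 0.976 = 3528
30–44: 3502 * 0.986 = 3453
45–59: 16841 * 0.957 = 16117
60–74: 13305 * 0.961 = 12786
75+: 12692 * 0.958 + 13743 * 0.332 = 12159 + 4563 = 16722
Giving 4379 / 3528 / 3453 / 16117 / 12786 / 16722.
[period 4]
Births: 3453 * 0.26 = 898
15–29: 4379 * 0.976 = 4274
30–44: 3528 * 0.986 = 3479
45–59: 3453 * 0.957 = 3305
60–74: 16117 * 0.961 = 15488
75+: 12786 * 0.958 + 16722 * 0.332 = 12249 + 5552 = 17801
Giving 898 / 4274 / 3479 / 3305 / 15488 / 17801.
Total: 79000 → 45245; change = -33755; percentage change = -42.7%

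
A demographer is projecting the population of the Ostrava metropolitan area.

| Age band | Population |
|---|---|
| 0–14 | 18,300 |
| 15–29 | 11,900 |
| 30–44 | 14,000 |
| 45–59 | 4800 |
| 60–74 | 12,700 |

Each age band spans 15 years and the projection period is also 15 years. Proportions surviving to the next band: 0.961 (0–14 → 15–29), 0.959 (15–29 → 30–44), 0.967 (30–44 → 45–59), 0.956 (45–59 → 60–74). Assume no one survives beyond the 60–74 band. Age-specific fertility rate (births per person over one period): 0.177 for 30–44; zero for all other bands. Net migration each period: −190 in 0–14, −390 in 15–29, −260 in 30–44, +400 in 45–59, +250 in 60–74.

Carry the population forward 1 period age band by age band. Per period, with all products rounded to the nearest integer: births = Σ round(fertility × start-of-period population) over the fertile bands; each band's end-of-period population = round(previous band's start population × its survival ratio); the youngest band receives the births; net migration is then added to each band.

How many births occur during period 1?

Let band 1 be 0–14 through band 5 = 60–74.
Period 1:
Births: 14000 × 0.177 = 2478
Band 2: 18300 × 0.961 = 17586
Band 3: 11900 × 0.959 = 11412
Band 4: 14000 × 0.967 = 13538
Band 5: 4800 × 0.956 = 4589
Net migration: Band 1 − 190 → 2288; Band 2 − 390 → 17196; Band 3 − 260 → 11152; Band 4 + 400 → 13938; Band 5 + 250 → 4839
End of period: [2288, 17196, 11152, 13938, 4839]

2478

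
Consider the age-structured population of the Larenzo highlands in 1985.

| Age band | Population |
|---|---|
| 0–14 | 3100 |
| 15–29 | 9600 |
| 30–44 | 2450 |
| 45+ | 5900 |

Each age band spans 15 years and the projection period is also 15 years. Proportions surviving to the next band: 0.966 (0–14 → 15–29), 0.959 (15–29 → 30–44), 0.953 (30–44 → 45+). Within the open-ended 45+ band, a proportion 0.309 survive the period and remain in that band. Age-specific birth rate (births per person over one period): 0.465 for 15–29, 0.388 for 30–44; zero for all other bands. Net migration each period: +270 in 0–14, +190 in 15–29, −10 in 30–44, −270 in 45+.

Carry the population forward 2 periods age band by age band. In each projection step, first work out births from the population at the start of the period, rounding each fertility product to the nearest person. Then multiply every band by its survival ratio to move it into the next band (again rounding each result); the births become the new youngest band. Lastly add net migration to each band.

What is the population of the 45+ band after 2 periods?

9695

After projecting period 1:
Births: 9600 × 0.465 = 4464  |  2450 × 0.388 = 951 ⇒ total 5415
15–29: 3100 × 0.966 = 2995
30–44: 9600 × 0.959 = 9206
45+: 2450 × 0.953 + 5900 × 0.309 = 2335 + 1823 = 4158
Net migration: 0–14 + 270 → 5685; 15–29 + 190 → 3185; 30–44 − 10 → 9196; 45+ − 270 → 3888
Population now: 0–14=5685, 15–29=3185, 30–44=9196, 45+=3888
After projecting period 2:
Births: 3185 × 0.465 = 1481  |  9196 × 0.388 = 3568 ⇒ total 5049
15–29: 5685 × 0.966 = 5492
30–44: 3185 × 0.959 = 3054
45+: 9196 × 0.953 + 3888 × 0.309 = 8764 + 1201 = 9965
Net migration: 0–14 + 270 → 5319; 15–29 + 190 → 5682; 30–44 − 10 → 3044; 45+ − 270 → 9695
Population now: 0–14=5319, 15–29=5682, 30–44=3044, 45+=9695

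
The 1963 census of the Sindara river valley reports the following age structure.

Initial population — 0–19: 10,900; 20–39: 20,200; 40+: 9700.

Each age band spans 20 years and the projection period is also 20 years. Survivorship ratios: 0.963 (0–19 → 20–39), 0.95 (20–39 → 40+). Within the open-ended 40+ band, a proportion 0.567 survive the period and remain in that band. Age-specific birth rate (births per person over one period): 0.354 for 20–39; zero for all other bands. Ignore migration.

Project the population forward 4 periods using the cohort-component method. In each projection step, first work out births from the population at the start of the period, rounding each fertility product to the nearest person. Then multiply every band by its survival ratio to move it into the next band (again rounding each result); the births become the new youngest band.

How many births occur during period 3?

Call the bands 1 to 3, youngest first.
Period 1:
Births: 20200 × 0.354 = 7151
Band 2: 10900 × 0.963 = 10497
Band 3: 20200 × 0.95 + 9700 × 0.567 = 19190 + 5500 = 24690
End of period: [7151, 10497, 24690]
Period 2:
Births: 10497 × 0.354 = 3716
Band 2: 7151 × 0.963 = 6886
Band 3: 10497 × 0.95 + 24690 × 0.567 = 9972 + 13999 = 23971
End of period: [3716, 6886, 23971]
Period 3:
Births: 6886 × 0.354 = 2438
Band 2: 3716 × 0.963 = 3579
Band 3: 6886 × 0.95 + 23971 × 0.567 = 6542 + 13592 = 20134
End of period: [2438, 3579, 20134]

2438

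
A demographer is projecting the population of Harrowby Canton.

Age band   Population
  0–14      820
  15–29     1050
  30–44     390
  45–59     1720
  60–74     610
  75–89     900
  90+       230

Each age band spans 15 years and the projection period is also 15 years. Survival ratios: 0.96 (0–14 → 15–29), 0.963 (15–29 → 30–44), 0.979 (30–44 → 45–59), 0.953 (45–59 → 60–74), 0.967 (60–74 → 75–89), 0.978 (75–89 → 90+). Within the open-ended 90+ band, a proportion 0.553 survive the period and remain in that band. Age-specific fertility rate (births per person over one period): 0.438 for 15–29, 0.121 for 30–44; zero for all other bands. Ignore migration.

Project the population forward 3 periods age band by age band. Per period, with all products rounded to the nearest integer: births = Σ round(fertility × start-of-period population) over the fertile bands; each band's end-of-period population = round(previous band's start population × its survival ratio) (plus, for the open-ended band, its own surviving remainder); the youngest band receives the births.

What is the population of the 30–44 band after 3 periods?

469

[period 1]
Births: 1050 * 0.438 = 460, 390 * 0.121 = 47 ⇒ total 507
15–29: 820 * 0.96 = 787
30–44: 1050 * 0.963 = 1011
45–59: 390 * 0.979 = 382
60–74: 1720 * 0.953 = 1639
75–89: 610 * 0.967 = 590
90+: 900 * 0.978 + 230 * 0.553 = 880 + 127 = 1007
Population now: 0–14=507, 15–29=787, 30–44=1011, 45–59=382, 60–74=1639, 75–89=590, 90+=1007
[period 2]
Births: 787 * 0.438 = 345, 1011 * 0.121 = 122 ⇒ total 467
15–29: 507 * 0.96 = 487
30–44: 787 * 0.963 = 758
45–59: 1011 * 0.979 = 990
60–74: 382 * 0.953 = 364
75–89: 1639 * 0.967 = 1585
90+: 590 * 0.978 + 1007 * 0.553 = 577 + 557 = 1134
Population now: 0–14=467, 15–29=487, 30–44=758, 45–59=990, 60–74=364, 75–89=1585, 90+=1134
[period 3]
Births: 487 * 0.438 = 213, 758 * 0.121 = 92 ⇒ total 305
15–29: 467 * 0.96 = 448
30–44: 487 * 0.963 = 469
45–59: 758 * 0.979 = 742
60–74: 990 * 0.953 = 943
75–89: 364 * 0.967 = 352
90+: 1585 * 0.978 + 1134 * 0.553 = 1550 + 627 = 2177
Population now: 0–14=305, 15–29=448, 30–44=469, 45–59=742, 60–74=943, 75–89=352, 90+=2177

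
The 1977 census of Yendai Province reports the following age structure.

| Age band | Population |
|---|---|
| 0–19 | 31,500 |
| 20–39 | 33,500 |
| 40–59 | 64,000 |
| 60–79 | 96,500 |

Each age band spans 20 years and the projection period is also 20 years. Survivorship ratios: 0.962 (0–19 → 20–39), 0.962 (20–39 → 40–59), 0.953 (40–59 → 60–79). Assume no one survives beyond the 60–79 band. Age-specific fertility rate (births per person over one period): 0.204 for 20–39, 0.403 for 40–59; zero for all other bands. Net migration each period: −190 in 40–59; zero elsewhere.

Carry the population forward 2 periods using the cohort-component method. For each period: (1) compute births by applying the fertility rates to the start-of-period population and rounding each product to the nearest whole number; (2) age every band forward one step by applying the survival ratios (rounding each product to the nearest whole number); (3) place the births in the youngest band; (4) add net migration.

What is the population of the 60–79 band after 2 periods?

Call the bands 1 to 4, youngest first.
— Period 1 —
Births: 33500 × 0.204 = 6834, 64000 × 0.403 = 25792 → total 32626
Band 2: 31500 × 0.962 = 30303
Band 3: 33500 × 0.962 = 32227
Band 4: 64000 × 0.953 = 60992
Net migration: Band 3 − 190 → 32037
Giving 32626 / 30303 / 32037 / 60992.
— Period 2 —
Births: 30303 × 0.204 = 6182, 32037 × 0.403 = 12911 → total 19093
Band 2: 32626 × 0.962 = 31386
Band 3: 30303 × 0.962 = 29151
Band 4: 32037 × 0.953 = 30531
Net migration: Band 3 − 190 → 28961
Giving 19093 / 31386 / 28961 / 30531.

30531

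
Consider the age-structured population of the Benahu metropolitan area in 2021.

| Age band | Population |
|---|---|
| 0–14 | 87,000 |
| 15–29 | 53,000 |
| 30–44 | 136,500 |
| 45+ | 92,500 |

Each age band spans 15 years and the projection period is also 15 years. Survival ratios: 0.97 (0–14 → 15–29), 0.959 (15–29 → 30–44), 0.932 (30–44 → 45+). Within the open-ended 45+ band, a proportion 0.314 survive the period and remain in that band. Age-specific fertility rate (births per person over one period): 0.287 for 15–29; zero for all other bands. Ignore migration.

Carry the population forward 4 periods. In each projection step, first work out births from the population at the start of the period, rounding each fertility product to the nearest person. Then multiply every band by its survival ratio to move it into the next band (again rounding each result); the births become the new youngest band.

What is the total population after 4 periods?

After projecting period 1:
Births: 53000 × 0.287 = 15211
15–29: 87000 × 0.97 = 84390
30–44: 53000 × 0.959 = 50827
45+: 136500 × 0.932 + 92500 × 0.314 = 127218 + 29045 = 156263
→ [15211, 84390, 50827, 156263]
After projecting period 2:
Births: 84390 × 0.287 = 24220
15–29: 15211 × 0.97 = 14755
30–44: 84390 × 0.959 = 80930
45+: 50827 × 0.932 + 156263 × 0.314 = 47371 + 49067 = 96438
→ [24220, 14755, 80930, 96438]
After projecting period 3:
Births: 14755 × 0.287 = 4235
15–29: 24220 × 0.97 = 23493
30–44: 14755 × 0.959 = 14150
45+: 80930 × 0.932 + 96438 × 0.314 = 75427 + 30282 = 105709
→ [4235, 23493, 14150, 105709]
After projecting period 4:
Births: 23493 × 0.287 = 6742
15–29: 4235 × 0.97 = 4108
30–44: 23493 × 0.959 = 22530
45+: 14150 × 0.932 + 105709 × 0.314 = 13188 + 33193 = 46381
→ [6742, 4108, 22530, 46381]
Total after period 4: 6742 + 4108 + 22530 + 46381 = 79761

79761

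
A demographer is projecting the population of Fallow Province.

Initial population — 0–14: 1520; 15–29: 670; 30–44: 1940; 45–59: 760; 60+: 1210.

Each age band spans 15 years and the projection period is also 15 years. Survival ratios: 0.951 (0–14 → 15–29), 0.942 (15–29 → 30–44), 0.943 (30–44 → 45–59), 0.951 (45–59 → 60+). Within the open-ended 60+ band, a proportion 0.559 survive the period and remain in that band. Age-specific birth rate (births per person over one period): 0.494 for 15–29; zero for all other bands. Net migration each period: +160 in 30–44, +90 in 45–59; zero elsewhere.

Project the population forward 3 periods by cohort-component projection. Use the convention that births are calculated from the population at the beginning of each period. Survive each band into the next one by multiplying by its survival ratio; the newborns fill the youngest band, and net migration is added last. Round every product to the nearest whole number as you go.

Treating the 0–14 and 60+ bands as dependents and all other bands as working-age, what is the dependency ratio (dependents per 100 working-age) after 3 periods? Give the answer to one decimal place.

90.5

Period 1:
Births: 670 * 0.494 = 331
15–29: 1520 * 0.951 = 1446
30–44: 670 * 0.942 = 631
45–59: 1940 * 0.943 = 1829
60+: 760 * 0.951 + 1210 * 0.559 = 723 + 676 = 1399
Net migration: 30–44 + 160 → 791; 45–59 + 90 → 1919
Giving 331 / 1446 / 791 / 1919 / 1399.
Period 2:
Births: 1446 * 0.494 = 714
15–29: 331 * 0.951 = 315
30–44: 1446 * 0.942 = 1362
45–59: 791 * 0.943 = 746
60+: 1919 * 0.951 + 1399 * 0.559 = 1825 + 782 = 2607
Net migration: 30–44 + 160 → 1522; 45–59 + 90 → 836
Giving 714 / 315 / 1522 / 836 / 2607.
Period 3:
Births: 315 * 0.494 = 156
15–29: 714 * 0.951 = 679
30–44: 315 * 0.942 = 297
45–59: 1522 * 0.943 = 1435
60+: 836 * 0.951 + 2607 * 0.559 = 795 + 1457 = 2252
Net migration: 30–44 + 160 → 457; 45–59 + 90 → 1525
Giving 156 / 679 / 457 / 1525 / 2252.
Dependents (band 0–14 + band 60+) = 156 + 2252 = 2408; working-age = 2661; ratio = 2408/2661 × 100 = 90.5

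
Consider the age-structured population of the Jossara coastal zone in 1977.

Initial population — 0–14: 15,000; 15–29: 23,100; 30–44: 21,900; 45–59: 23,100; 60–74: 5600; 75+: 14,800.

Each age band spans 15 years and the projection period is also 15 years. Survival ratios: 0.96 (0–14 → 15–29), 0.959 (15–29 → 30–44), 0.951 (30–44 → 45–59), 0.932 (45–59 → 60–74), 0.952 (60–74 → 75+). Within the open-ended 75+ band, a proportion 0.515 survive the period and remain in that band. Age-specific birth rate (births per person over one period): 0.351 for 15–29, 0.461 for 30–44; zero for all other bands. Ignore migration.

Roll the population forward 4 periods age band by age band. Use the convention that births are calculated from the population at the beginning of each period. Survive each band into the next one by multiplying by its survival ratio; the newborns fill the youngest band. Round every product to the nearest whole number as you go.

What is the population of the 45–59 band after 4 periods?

Call the groups 1 to 6, youngest first.
— Period 1 —
Births: 23100 × 0.351 = 8108  |  21900 × 0.461 = 10096 — total 18204
Group 2: 15000 × 0.96 = 14400
Group 3: 23100 × 0.959 = 22153
Group 4: 21900 × 0.951 = 20827
Group 5: 23100 × 0.932 = 21529
Group 6: 5600 × 0.952 + 14800 × 0.515 = 5331 + 7622 = 12953
End of period: [18204, 14400, 22153, 20827, 21529, 12953]
— Period 2 —
Births: 14400 × 0.351 = 5054  |  22153 × 0.461 = 10213 — total 15267
Group 2: 18204 × 0.96 = 17476
Group 3: 14400 × 0.959 = 13810
Group 4: 22153 × 0.951 = 21068
Group 5: 20827 × 0.932 = 19411
Group 6: 21529 × 0.952 + 12953 × 0.515 = 20496 + 6671 = 27167
End of period: [15267, 17476, 13810, 21068, 19411, 27167]
— Period 3 —
Births: 17476 × 0.351 = 6134  |  13810 × 0.461 = 6366 — total 12500
Group 2: 15267 × 0.96 = 14656
Group 3: 17476 × 0.959 = 16759
Group 4: 13810 × 0.951 = 13133
Group 5: 21068 × 0.932 = 19635
Group 6: 19411 × 0.952 + 27167 × 0.515 = 18479 + 13991 = 32470
End of period: [12500, 14656, 16759, 13133, 19635, 32470]
— Period 4 —
Births: 14656 × 0.351 = 5144  |  16759 × 0.461 = 7726 — total 12870
Group 2: 12500 × 0.96 = 12000
Group 3: 14656 × 0.959 = 14055
Group 4: 16759 × 0.951 = 15938
Group 5: 13133 × 0.932 = 12240
Group 6: 19635 × 0.952 + 32470 × 0.515 = 18693 + 16722 = 35415
End of period: [12870, 12000, 14055, 15938, 12240, 35415]

15938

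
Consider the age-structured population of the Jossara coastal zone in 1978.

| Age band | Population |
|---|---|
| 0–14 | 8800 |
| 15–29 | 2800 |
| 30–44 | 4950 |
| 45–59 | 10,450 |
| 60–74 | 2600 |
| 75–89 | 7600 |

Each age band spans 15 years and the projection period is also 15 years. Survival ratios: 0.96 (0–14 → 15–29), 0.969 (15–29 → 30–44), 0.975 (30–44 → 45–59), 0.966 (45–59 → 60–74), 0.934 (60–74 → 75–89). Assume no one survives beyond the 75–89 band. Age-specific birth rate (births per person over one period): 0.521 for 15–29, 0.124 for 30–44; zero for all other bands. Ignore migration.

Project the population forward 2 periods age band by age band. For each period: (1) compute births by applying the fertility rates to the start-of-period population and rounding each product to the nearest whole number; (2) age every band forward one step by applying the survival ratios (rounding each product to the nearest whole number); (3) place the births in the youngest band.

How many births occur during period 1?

2073

Numbering the bands 1..6 from youngest to oldest:
Period 1.
Births: 2800 × 0.521 = 1459  |  4950 × 0.124 = 614 ⇒ total 2073
Band 2: 8800 × 0.96 = 8448
Band 3: 2800 × 0.969 = 2713
Band 4: 4950 × 0.975 = 4826
Band 5: 10450 × 0.966 = 10095
Band 6: 2600 × 0.934 = 2428
→ [2073, 8448, 2713, 4826, 10095, 2428]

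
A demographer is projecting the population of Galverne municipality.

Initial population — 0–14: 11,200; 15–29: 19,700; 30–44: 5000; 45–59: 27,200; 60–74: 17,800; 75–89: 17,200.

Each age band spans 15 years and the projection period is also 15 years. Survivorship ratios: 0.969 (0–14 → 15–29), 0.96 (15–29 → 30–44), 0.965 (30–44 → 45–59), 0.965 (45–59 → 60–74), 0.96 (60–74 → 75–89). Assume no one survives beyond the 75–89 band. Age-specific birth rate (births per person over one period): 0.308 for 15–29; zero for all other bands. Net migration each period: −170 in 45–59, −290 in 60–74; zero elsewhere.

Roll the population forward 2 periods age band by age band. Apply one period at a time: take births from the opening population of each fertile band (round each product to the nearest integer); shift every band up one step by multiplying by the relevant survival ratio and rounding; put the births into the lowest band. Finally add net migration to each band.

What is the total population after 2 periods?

66844

(Groups numbered youngest = 1 to oldest = 6.)
— Period 1 —
Births: 19700 × 0.308 = 6068
Group 2: 11200 × 0.969 = 10853
Group 3: 19700 × 0.96 = 18912
Group 4: 5000 × 0.965 = 4825
Group 5: 27200 × 0.965 = 26248
Group 6: 17800 × 0.96 = 17088
Net migration: Group 4 − 170 → 4655; Group 5 − 290 → 25958
End of period: [6068, 10853, 18912, 4655, 25958, 17088]
— Period 2 —
Births: 10853 × 0.308 = 3343
Group 2: 6068 × 0.969 = 5880
Group 3: 10853 × 0.96 = 10419
Group 4: 18912 × 0.965 = 18250
Group 5: 4655 × 0.965 = 4492
Group 6: 25958 × 0.96 = 24920
Net migration: Group 4 − 170 → 18080; Group 5 − 290 → 4202
End of period: [3343, 5880, 10419, 18080, 4202, 24920]
Total after period 2: 3343 + 5880 + 10419 + 18080 + 4202 + 24920 = 66844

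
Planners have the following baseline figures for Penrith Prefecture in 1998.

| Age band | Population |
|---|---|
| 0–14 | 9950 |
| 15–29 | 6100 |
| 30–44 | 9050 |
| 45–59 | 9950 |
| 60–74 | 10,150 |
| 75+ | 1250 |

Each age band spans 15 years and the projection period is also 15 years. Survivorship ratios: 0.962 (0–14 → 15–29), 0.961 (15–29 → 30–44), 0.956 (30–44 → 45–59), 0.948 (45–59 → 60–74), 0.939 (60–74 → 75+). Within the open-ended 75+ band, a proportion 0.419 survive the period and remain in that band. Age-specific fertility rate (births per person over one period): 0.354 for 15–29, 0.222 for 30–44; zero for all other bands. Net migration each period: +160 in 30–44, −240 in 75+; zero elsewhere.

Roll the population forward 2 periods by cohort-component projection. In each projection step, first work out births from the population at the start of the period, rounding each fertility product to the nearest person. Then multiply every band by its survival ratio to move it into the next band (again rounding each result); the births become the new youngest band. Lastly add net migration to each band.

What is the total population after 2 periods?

Period 1.
Births: 6100 × 0.354 = 2159, 9050 × 0.222 = 2009 → 4168
15–29: 9950 × 0.962 = 9572
30–44: 6100 × 0.961 = 5862
45–59: 9050 × 0.956 = 8652
60–74: 9950 × 0.948 = 9433
75+: 10150 × 0.939 + 1250 × 0.419 = 9531 + 524 = 10055
Net migration: 30–44 + 160 → 6022; 75+ − 240 → 9815
→ [4168, 9572, 6022, 8652, 9433, 9815]
Period 2.
Births: 9572 × 0.354 = 3388, 6022 × 0.222 = 1337 → 4725
15–29: 4168 × 0.962 = 4010
30–44: 9572 × 0.961 = 9199
45–59: 6022 × 0.956 = 5757
60–74: 8652 × 0.948 = 8202
75+: 9433 × 0.939 + 9815 × 0.419 = 8858 + 4112 = 12970
Net migration: 30–44 + 160 → 9359; 75+ − 240 → 12730
→ [4725, 4010, 9359, 5757, 8202, 12730]
Total after period 2: 4725 + 4010 + 9359 + 5757 + 8202 + 12730 = 44783

44783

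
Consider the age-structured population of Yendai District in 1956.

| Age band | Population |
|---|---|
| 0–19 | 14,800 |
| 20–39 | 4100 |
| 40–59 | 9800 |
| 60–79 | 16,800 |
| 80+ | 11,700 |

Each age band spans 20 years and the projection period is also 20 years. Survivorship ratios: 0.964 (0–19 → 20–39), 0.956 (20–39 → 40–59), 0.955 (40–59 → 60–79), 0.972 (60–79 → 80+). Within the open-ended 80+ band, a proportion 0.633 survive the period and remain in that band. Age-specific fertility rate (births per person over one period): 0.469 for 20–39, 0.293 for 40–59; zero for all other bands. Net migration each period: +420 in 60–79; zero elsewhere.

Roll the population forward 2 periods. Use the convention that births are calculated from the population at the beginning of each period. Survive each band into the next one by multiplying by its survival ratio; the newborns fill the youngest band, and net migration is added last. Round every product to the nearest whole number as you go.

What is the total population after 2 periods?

54794

After projecting period 1:
Births: 4100 × 0.469 = 1923  |  9800 × 0.293 = 2871 ⇒ total 4794
20–39: 14800 × 0.964 = 14267
40–59: 4100 × 0.956 = 3920
60–79: 9800 × 0.955 = 9359
80+: 16800 × 0.972 + 11700 × 0.633 = 16330 + 7406 = 23736
Net migration: 60–79 + 420 → 9779
Giving 4794 / 14267 / 3920 / 9779 / 23736.
After projecting period 2:
Births: 14267 × 0.469 = 6691  |  3920 × 0.293 = 1149 ⇒ total 7840
20–39: 4794 × 0.964 = 4621
40–59: 14267 × 0.956 = 13639
60–79: 3920 × 0.955 = 3744
80+: 9779 × 0.972 + 23736 × 0.633 = 9505 + 15025 = 24530
Net migration: 60–79 + 420 → 4164
Giving 7840 / 4621 / 13639 / 4164 / 24530.
Total after period 2: 7840 + 4621 + 13639 + 4164 + 24530 = 54794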